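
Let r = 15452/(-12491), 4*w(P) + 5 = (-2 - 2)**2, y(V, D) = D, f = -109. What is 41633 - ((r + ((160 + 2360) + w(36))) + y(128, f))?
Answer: 1959612415/49964 ≈ 39221.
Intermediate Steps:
w(P) = 11/4 (w(P) = -5/4 + (-2 - 2)**2/4 = -5/4 + (1/4)*(-4)**2 = -5/4 + (1/4)*16 = -5/4 + 4 = 11/4)
r = -15452/12491 (r = 15452*(-1/12491) = -15452/12491 ≈ -1.2371)
41633 - ((r + ((160 + 2360) + w(36))) + y(128, f)) = 41633 - ((-15452/12491 + ((160 + 2360) + 11/4)) - 109) = 41633 - ((-15452/12491 + (2520 + 11/4)) - 109) = 41633 - ((-15452/12491 + 10091/4) - 109) = 41633 - (125984873/49964 - 109) = 41633 - 1*120538797/49964 = 41633 - 120538797/49964 = 1959612415/49964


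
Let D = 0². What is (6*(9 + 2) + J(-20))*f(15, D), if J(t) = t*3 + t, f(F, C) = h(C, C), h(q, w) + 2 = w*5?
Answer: 28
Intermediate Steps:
h(q, w) = -2 + 5*w (h(q, w) = -2 + w*5 = -2 + 5*w)
D = 0
f(F, C) = -2 + 5*C
J(t) = 4*t (J(t) = 3*t + t = 4*t)
(6*(9 + 2) + J(-20))*f(15, D) = (6*(9 + 2) + 4*(-20))*(-2 + 5*0) = (6*11 - 80)*(-2 + 0) = (66 - 80)*(-2) = -14*(-2) = 28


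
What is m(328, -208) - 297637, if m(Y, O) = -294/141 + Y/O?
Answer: -363716889/1222 ≈ -2.9764e+5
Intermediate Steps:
m(Y, O) = -98/47 + Y/O (m(Y, O) = -294*1/141 + Y/O = -98/47 + Y/O)
m(328, -208) - 297637 = (-98/47 + 328/(-208)) - 297637 = (-98/47 + 328*(-1/208)) - 297637 = (-98/47 - 41/26) - 297637 = -4475/1222 - 297637 = -363716889/1222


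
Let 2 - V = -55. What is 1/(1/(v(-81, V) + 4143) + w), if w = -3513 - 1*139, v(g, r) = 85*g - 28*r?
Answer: -4338/15842377 ≈ -0.00027382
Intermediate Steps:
V = 57 (V = 2 - 1*(-55) = 2 + 55 = 57)
v(g, r) = -28*r + 85*g
w = -3652 (w = -3513 - 139 = -3652)
1/(1/(v(-81, V) + 4143) + w) = 1/(1/((-28*57 + 85*(-81)) + 4143) - 3652) = 1/(1/((-1596 - 6885) + 4143) - 3652) = 1/(1/(-8481 + 4143) - 3652) = 1/(1/(-4338) - 3652) = 1/(-1/4338 - 3652) = 1/(-15842377/4338) = -4338/15842377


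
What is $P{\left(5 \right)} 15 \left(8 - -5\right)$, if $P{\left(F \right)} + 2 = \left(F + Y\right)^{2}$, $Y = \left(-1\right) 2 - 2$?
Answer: $-195$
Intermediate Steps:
$Y = -4$ ($Y = -2 - 2 = -4$)
$P{\left(F \right)} = -2 + \left(-4 + F\right)^{2}$ ($P{\left(F \right)} = -2 + \left(F - 4\right)^{2} = -2 + \left(-4 + F\right)^{2}$)
$P{\left(5 \right)} 15 \left(8 - -5\right) = \left(-2 + \left(-4 + 5\right)^{2}\right) 15 \left(8 - -5\right) = \left(-2 + 1^{2}\right) 15 \left(8 + 5\right) = \left(-2 + 1\right) 15 \cdot 13 = \left(-1\right) 15 \cdot 13 = \left(-15\right) 13 = -195$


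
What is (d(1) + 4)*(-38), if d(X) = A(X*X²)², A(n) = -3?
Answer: -494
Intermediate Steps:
d(X) = 9 (d(X) = (-3)² = 9)
(d(1) + 4)*(-38) = (9 + 4)*(-38) = 13*(-38) = -494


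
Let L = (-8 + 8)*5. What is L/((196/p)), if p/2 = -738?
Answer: 0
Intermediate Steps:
p = -1476 (p = 2*(-738) = -1476)
L = 0 (L = 0*5 = 0)
L/((196/p)) = 0/((196/(-1476))) = 0/((196*(-1/1476))) = 0/(-49/369) = 0*(-369/49) = 0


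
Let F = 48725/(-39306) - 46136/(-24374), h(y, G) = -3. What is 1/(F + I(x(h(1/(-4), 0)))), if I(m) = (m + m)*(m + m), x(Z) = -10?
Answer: 479022222/191921788033 ≈ 0.0024959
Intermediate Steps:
I(m) = 4*m² (I(m) = (2*m)*(2*m) = 4*m²)
F = 312899233/479022222 (F = 48725*(-1/39306) - 46136*(-1/24374) = -48725/39306 + 23068/12187 = 312899233/479022222 ≈ 0.65320)
1/(F + I(x(h(1/(-4), 0)))) = 1/(312899233/479022222 + 4*(-10)²) = 1/(312899233/479022222 + 4*100) = 1/(312899233/479022222 + 400) = 1/(191921788033/479022222) = 479022222/191921788033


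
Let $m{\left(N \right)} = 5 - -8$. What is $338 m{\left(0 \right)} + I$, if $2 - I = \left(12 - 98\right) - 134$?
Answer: $4616$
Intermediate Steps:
$m{\left(N \right)} = 13$ ($m{\left(N \right)} = 5 + 8 = 13$)
$I = 222$ ($I = 2 - \left(\left(12 - 98\right) - 134\right) = 2 - \left(-86 - 134\right) = 2 - -220 = 2 + 220 = 222$)
$338 m{\left(0 \right)} + I = 338 \cdot 13 + 222 = 4394 + 222 = 4616$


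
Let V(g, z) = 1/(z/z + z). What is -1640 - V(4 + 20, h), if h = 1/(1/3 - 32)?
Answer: -150975/92 ≈ -1641.0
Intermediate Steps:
h = -3/95 (h = 1/(1/3 - 32) = 1/(-95/3) = -3/95 ≈ -0.031579)
V(g, z) = 1/(1 + z)
-1640 - V(4 + 20, h) = -1640 - 1/(1 - 3/95) = -1640 - 1/92/95 = -1640 - 1*95/92 = -1640 - 95/92 = -150975/92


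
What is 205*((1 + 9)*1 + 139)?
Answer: 30545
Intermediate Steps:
205*((1 + 9)*1 + 139) = 205*(10*1 + 139) = 205*(10 + 139) = 205*149 = 30545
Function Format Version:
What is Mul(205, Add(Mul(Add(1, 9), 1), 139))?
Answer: 30545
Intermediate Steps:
Mul(205, Add(Mul(Add(1, 9), 1), 139)) = Mul(205, Add(Mul(10, 1), 139)) = Mul(205, Add(10, 139)) = Mul(205, 149) = 30545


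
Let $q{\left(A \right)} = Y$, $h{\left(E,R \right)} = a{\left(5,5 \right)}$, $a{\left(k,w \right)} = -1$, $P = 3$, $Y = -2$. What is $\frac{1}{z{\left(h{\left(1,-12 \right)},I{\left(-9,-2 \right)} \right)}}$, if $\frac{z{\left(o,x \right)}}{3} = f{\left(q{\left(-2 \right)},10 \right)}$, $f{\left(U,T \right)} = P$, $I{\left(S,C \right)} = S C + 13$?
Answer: $\frac{1}{9} \approx 0.11111$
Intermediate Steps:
$I{\left(S,C \right)} = 13 + C S$ ($I{\left(S,C \right)} = C S + 13 = 13 + C S$)
$h{\left(E,R \right)} = -1$
$q{\left(A \right)} = -2$
$f{\left(U,T \right)} = 3$
$z{\left(o,x \right)} = 9$ ($z{\left(o,x \right)} = 3 \cdot 3 = 9$)
$\frac{1}{z{\left(h{\left(1,-12 \right)},I{\left(-9,-2 \right)} \right)}} = \frac{1}{9}$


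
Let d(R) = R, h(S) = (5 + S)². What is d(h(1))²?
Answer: 1296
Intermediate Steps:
d(h(1))² = ((5 + 1)²)² = (6²)² = 36² = 1296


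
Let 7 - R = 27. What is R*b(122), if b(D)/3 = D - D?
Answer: 0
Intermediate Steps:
b(D) = 0 (b(D) = 3*(D - D) = 3*0 = 0)
R = -20 (R = 7 - 1*27 = 7 - 27 = -20)
R*b(122) = -20*0 = 0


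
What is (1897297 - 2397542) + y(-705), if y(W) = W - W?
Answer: -500245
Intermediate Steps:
y(W) = 0
(1897297 - 2397542) + y(-705) = (1897297 - 2397542) + 0 = -500245 + 0 = -500245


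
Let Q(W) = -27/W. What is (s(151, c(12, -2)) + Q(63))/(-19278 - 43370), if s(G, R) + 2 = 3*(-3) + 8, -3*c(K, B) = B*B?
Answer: 3/54817 ≈ 5.4728e-5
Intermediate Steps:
c(K, B) = -B**2/3 (c(K, B) = -B*B/3 = -B**2/3)
s(G, R) = -3 (s(G, R) = -2 + (3*(-3) + 8) = -2 + (-9 + 8) = -2 - 1 = -3)
(s(151, c(12, -2)) + Q(63))/(-19278 - 43370) = (-3 - 27/63)/(-19278 - 43370) = (-3 - 27*1/63)/(-62648) = (-3 - 3/7)*(-1/62648) = -24/7*(-1/62648) = 3/54817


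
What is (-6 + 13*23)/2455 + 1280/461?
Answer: 3277473/1131755 ≈ 2.8959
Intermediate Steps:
(-6 + 13*23)/2455 + 1280/461 = (-6 + 299)*(1/2455) + 1280*(1/461) = 293*(1/2455) + 1280/461 = 293/2455 + 1280/461 = 3277473/1131755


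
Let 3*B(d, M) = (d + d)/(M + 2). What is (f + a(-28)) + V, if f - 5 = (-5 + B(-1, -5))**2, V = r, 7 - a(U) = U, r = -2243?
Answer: -176594/81 ≈ -2180.2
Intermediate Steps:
a(U) = 7 - U
B(d, M) = 2*d/(3*(2 + M)) (B(d, M) = ((d + d)/(M + 2))/3 = ((2*d)/(2 + M))/3 = (2*d/(2 + M))/3 = 2*d/(3*(2 + M)))
V = -2243
f = 2254/81 (f = 5 + (-5 + (2/3)*(-1)/(2 - 5))**2 = 5 + (-5 + (2/3)*(-1)/(-3))**2 = 5 + (-5 + (2/3)*(-1)*(-1/3))**2 = 5 + (-5 + 2/9)**2 = 5 + (-43/9)**2 = 5 + 1849/81 = 2254/81 ≈ 27.827)
(f + a(-28)) + V = (2254/81 + (7 - 1*(-28))) - 2243 = (2254/81 + (7 + 28)) - 2243 = (2254/81 + 35) - 2243 = 5089/81 - 2243 = -176594/81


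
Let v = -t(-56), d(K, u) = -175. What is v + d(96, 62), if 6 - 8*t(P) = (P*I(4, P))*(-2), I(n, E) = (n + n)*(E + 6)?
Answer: -23103/4 ≈ -5775.8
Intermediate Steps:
I(n, E) = 2*n*(6 + E) (I(n, E) = (2*n)*(6 + E) = 2*n*(6 + E))
t(P) = ¾ + P*(48 + 8*P)/4 (t(P) = ¾ - P*(2*4*(6 + P))*(-2)/8 = ¾ - P*(48 + 8*P)*(-2)/8 = ¾ - (-1)*P*(48 + 8*P)/4 = ¾ + P*(48 + 8*P)/4)
v = -22403/4 (v = -(¾ + 2*(-56)*(6 - 56)) = -(¾ + 2*(-56)*(-50)) = -(¾ + 5600) = -1*22403/4 = -22403/4 ≈ -5600.8)
v + d(96, 62) = -22403/4 - 175 = -23103/4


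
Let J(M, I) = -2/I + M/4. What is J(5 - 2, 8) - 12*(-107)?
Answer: 2569/2 ≈ 1284.5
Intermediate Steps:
J(M, I) = -2/I + M/4 (J(M, I) = -2/I + M*(¼) = -2/I + M/4)
J(5 - 2, 8) - 12*(-107) = (-2/8 + (5 - 2)/4) - 12*(-107) = (-2*⅛ + (¼)*3) + 1284 = (-¼ + ¾) + 1284 = ½ + 1284 = 2569/2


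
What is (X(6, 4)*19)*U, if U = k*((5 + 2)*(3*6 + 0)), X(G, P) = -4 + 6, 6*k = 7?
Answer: 5586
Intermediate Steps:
k = 7/6 (k = (1/6)*7 = 7/6 ≈ 1.1667)
X(G, P) = 2
U = 147 (U = 7*((5 + 2)*(3*6 + 0))/6 = 7*(7*(18 + 0))/6 = 7*(7*18)/6 = (7/6)*126 = 147)
(X(6, 4)*19)*U = (2*19)*147 = 38*147 = 5586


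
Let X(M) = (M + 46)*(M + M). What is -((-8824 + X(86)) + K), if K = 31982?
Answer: -45862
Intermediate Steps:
X(M) = 2*M*(46 + M) (X(M) = (46 + M)*(2*M) = 2*M*(46 + M))
-((-8824 + X(86)) + K) = -((-8824 + 2*86*(46 + 86)) + 31982) = -((-8824 + 2*86*132) + 31982) = -((-8824 + 22704) + 31982) = -(13880 + 31982) = -1*45862 = -45862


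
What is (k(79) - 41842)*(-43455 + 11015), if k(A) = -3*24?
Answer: 1359690160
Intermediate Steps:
k(A) = -72
(k(79) - 41842)*(-43455 + 11015) = (-72 - 41842)*(-43455 + 11015) = -41914*(-32440) = 1359690160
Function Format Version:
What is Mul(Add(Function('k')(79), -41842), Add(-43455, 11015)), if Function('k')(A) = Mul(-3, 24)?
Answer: 1359690160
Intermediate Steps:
Function('k')(A) = -72
Mul(Add(Function('k')(79), -41842), Add(-43455, 11015)) = Mul(Add(-72, -41842), Add(-43455, 11015)) = Mul(-41914, -32440) = 1359690160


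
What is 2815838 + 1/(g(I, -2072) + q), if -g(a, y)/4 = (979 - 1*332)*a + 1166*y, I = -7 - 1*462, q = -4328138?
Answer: 18442167662397/6549442 ≈ 2.8158e+6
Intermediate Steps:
I = -469 (I = -7 - 462 = -469)
g(a, y) = -4664*y - 2588*a (g(a, y) = -4*((979 - 1*332)*a + 1166*y) = -4*((979 - 332)*a + 1166*y) = -4*(647*a + 1166*y) = -4664*y - 2588*a)
2815838 + 1/(g(I, -2072) + q) = 2815838 + 1/((-4664*(-2072) - 2588*(-469)) - 4328138) = 2815838 + 1/((9663808 + 1213772) - 4328138) = 2815838 + 1/(10877580 - 4328138) = 2815838 + 1/6549442 = 18442167662397/6549442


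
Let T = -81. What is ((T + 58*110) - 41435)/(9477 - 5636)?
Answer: -35136/3841 ≈ -9.1476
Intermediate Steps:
((T + 58*110) - 41435)/(9477 - 5636) = ((-81 + 58*110) - 41435)/(9477 - 5636) = ((-81 + 6380) - 41435)/3841 = (6299 - 41435)*(1/3841) = -35136*1/3841 = -35136/3841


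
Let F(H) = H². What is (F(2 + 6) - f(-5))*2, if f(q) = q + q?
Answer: 148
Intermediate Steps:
f(q) = 2*q
(F(2 + 6) - f(-5))*2 = ((2 + 6)² - 2*(-5))*2 = (8² - 1*(-10))*2 = (64 + 10)*2 = 74*2 = 148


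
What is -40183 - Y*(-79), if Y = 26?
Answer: -38129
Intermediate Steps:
-40183 - Y*(-79) = -40183 - 26*(-79) = -40183 - 1*(-2054) = -40183 + 2054 = -38129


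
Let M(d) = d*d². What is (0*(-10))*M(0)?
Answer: 0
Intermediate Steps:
M(d) = d³
(0*(-10))*M(0) = (0*(-10))*0³ = 0*0 = 0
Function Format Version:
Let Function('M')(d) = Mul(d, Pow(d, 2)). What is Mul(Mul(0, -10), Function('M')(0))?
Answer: 0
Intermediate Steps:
Function('M')(d) = Pow(d, 3)
Mul(Mul(0, -10), Function('M')(0)) = Mul(Mul(0, -10), Pow(0, 3)) = Mul(0, 0) = 0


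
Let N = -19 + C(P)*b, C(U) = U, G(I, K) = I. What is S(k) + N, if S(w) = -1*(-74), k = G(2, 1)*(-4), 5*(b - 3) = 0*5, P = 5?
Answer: 70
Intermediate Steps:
b = 3 (b = 3 + (0*5)/5 = 3 + (⅕)*0 = 3 + 0 = 3)
k = -8 (k = 2*(-4) = -8)
S(w) = 74
N = -4 (N = -19 + 5*3 = -19 + 15 = -4)
S(k) + N = 74 - 4 = 70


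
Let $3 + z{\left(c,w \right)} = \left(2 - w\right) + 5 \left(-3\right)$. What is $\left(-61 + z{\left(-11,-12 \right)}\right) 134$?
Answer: $-8710$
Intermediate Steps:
$z{\left(c,w \right)} = -16 - w$ ($z{\left(c,w \right)} = -3 + \left(\left(2 - w\right) + 5 \left(-3\right)\right) = -3 - \left(13 + w\right) = -16 - w$)
$\left(-61 + z{\left(-11,-12 \right)}\right) 134 = \left(-61 - 4\right) 134 = \left(-65\right) 134 = -8710$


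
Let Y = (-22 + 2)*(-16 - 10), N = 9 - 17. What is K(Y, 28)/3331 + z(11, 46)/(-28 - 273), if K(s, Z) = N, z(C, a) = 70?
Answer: -33654/143233 ≈ -0.23496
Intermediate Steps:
N = -8
Y = 520 (Y = -20*(-26) = 520)
K(s, Z) = -8
K(Y, 28)/3331 + z(11, 46)/(-28 - 273) = -8/3331 + 70/(-28 - 273) = -8*1/3331 + 70/(-301) = -8/3331 + 70*(-1/301) = -8/3331 - 10/43 = -33654/143233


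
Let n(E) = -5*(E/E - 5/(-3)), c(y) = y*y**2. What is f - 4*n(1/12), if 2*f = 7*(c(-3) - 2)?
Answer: -289/6 ≈ -48.167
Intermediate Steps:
c(y) = y**3
n(E) = -40/3 (n(E) = -5*(1 - 5*(-1/3)) = -5*(1 + 5/3) = -5*8/3 = -40/3)
f = -203/2 (f = (7*((-3)**3 - 2))/2 = (7*(-27 - 2))/2 = (7*(-29))/2 = (1/2)*(-203) = -203/2 ≈ -101.50)
f - 4*n(1/12) = -203/2 - 4*(-40/3) = -203/2 + 160/3 = -289/6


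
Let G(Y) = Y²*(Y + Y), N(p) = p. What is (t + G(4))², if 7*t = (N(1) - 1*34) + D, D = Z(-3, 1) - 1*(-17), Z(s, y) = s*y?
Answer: 769129/49 ≈ 15697.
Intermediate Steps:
D = 14 (D = -3*1 - 1*(-17) = -3 + 17 = 14)
G(Y) = 2*Y³ (G(Y) = Y²*(2*Y) = 2*Y³)
t = -19/7 (t = ((1 - 1*34) + 14)/7 = ((1 - 34) + 14)/7 = (-33 + 14)/7 = (⅐)*(-19) = -19/7 ≈ -2.7143)
(t + G(4))² = (-19/7 + 2*4³)² = (-19/7 + 2*64)² = (-19/7 + 128)² = (877/7)² = 769129/49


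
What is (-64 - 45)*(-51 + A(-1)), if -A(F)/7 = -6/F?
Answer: 10137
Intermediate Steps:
A(F) = 42/F (A(F) = -(-42)/F = 42/F)
(-64 - 45)*(-51 + A(-1)) = (-64 - 45)*(-51 + 42/(-1)) = -109*(-51 + 42*(-1)) = -109*(-51 - 42) = -109*(-93) = 10137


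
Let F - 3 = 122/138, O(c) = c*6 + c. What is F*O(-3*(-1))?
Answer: 1876/23 ≈ 81.565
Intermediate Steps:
O(c) = 7*c (O(c) = 6*c + c = 7*c)
F = 268/69 (F = 3 + 122/138 = 3 + 122*(1/138) = 3 + 61/69 = 268/69 ≈ 3.8841)
F*O(-3*(-1)) = 268*(7*(-3*(-1)))/69 = 268*(7*3)/69 = (268/69)*21 = 1876/23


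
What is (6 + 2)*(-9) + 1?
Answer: -71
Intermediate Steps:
(6 + 2)*(-9) + 1 = 8*(-9) + 1 = -72 + 1 = -71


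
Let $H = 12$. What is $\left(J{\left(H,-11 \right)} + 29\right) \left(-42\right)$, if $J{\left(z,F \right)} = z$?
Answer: $-1722$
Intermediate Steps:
$\left(J{\left(H,-11 \right)} + 29\right) \left(-42\right) = \left(12 + 29\right) \left(-42\right) = 41 \left(-42\right) = -1722$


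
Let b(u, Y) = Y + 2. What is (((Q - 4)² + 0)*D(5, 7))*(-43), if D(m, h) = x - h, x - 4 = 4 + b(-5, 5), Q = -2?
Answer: -12384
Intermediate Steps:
b(u, Y) = 2 + Y
x = 15 (x = 4 + (4 + (2 + 5)) = 4 + (4 + 7) = 4 + 11 = 15)
D(m, h) = 15 - h
(((Q - 4)² + 0)*D(5, 7))*(-43) = (((-2 - 4)² + 0)*(15 - 1*7))*(-43) = (((-6)² + 0)*(15 - 7))*(-43) = ((36 + 0)*8)*(-43) = (36*8)*(-43) = 288*(-43) = -12384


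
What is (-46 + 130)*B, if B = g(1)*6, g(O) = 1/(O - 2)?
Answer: -504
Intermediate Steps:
g(O) = 1/(-2 + O)
B = -6 (B = 6/(-2 + 1) = 6/(-1) = -1*6 = -6)
(-46 + 130)*B = (-46 + 130)*(-6) = 84*(-6) = -504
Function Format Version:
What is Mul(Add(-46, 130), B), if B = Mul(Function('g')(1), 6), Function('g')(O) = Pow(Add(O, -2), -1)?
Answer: -504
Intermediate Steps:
Function('g')(O) = Pow(Add(-2, O), -1)
B = -6 (B = Mul(Pow(Add(-2, 1), -1), 6) = Mul(Pow(-1, -1), 6) = Mul(-1, 6) = -6)
Mul(Add(-46, 130), B) = Mul(Add(-46, 130), -6) = Mul(84, -6) = -504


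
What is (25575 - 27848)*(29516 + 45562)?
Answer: -170652294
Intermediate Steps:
(25575 - 27848)*(29516 + 45562) = -2273*75078 = -170652294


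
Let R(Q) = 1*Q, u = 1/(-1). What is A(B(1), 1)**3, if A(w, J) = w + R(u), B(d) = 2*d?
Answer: 1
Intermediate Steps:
u = -1
R(Q) = Q
A(w, J) = -1 + w (A(w, J) = w - 1 = -1 + w)
A(B(1), 1)**3 = (-1 + 2*1)**3 = (-1 + 2)**3 = 1**3 = 1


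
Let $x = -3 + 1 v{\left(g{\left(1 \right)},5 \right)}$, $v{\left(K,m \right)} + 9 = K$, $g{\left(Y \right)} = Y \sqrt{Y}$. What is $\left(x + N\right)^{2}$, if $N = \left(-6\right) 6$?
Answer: $2209$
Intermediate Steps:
$g{\left(Y \right)} = Y^{\frac{3}{2}}$
$v{\left(K,m \right)} = -9 + K$
$x = -11$ ($x = -3 + 1 \left(-9 + 1^{\frac{3}{2}}\right) = -3 + 1 \left(-9 + 1\right) = -3 + 1 \left(-8\right) = -3 - 8 = -11$)
$N = -36$
$\left(x + N\right)^{2} = \left(-11 - 36\right)^{2} = \left(-47\right)^{2} = 2209$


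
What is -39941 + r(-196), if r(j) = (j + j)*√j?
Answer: -39941 - 5488*I ≈ -39941.0 - 5488.0*I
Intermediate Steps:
r(j) = 2*j^(3/2) (r(j) = (2*j)*√j = 2*j^(3/2))
-39941 + r(-196) = -39941 + 2*(-196)^(3/2) = -39941 + 2*(-2744*I) = -39941 - 5488*I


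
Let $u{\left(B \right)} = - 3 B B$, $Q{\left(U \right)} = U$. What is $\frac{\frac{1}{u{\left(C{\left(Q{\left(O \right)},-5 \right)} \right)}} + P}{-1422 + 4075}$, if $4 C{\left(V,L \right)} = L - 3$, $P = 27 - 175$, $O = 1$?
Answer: $- \frac{1777}{31836} \approx -0.055817$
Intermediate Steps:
$P = -148$ ($P = 27 - 175 = -148$)
$C{\left(V,L \right)} = - \frac{3}{4} + \frac{L}{4}$ ($C{\left(V,L \right)} = \frac{L - 3}{4} = \frac{-3 + L}{4} = - \frac{3}{4} + \frac{L}{4}$)
$u{\left(B \right)} = - 3 B^{2}$
$\frac{\frac{1}{u{\left(C{\left(Q{\left(O \right)},-5 \right)} \right)}} + P}{-1422 + 4075} = \frac{\frac{1}{\left(-3\right) \left(- \frac{3}{4} + \frac{1}{4} \left(-5\right)\right)^{2}} - 148}{-1422 + 4075} = \frac{\frac{1}{\left(-3\right) \left(- \frac{3}{4} - \frac{5}{4}\right)^{2}} - 148}{2653} = \left(\frac{1}{\left(-3\right) \left(-2\right)^{2}} - 148\right) \frac{1}{2653} = \left(\frac{1}{\left(-3\right) 4} - 148\right) \frac{1}{2653} = \left(\frac{1}{-12} - 148\right) \frac{1}{2653} = \left(- \frac{1}{12} - 148\right) \frac{1}{2653} = \left(- \frac{1777}{12}\right) \frac{1}{2653} = - \frac{1777}{31836}$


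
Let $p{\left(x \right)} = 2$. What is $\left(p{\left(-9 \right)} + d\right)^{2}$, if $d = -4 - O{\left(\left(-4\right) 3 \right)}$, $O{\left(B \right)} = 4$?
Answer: $36$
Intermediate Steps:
$d = -8$ ($d = -4 - 4 = -8$)
$\left(p{\left(-9 \right)} + d\right)^{2} = \left(2 - 8\right)^{2} = \left(-6\right)^{2} = 36$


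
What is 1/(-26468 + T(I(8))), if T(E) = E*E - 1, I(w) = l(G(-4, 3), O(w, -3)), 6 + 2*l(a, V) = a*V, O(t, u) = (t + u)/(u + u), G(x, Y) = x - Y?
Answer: -144/3811535 ≈ -3.7780e-5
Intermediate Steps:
O(t, u) = (t + u)/(2*u) (O(t, u) = (t + u)/((2*u)) = (t + u)*(1/(2*u)) = (t + u)/(2*u))
l(a, V) = -3 + V*a/2 (l(a, V) = -3 + (a*V)/2 = -3 + (V*a)/2 = -3 + V*a/2)
I(w) = -19/4 + 7*w/12 (I(w) = -3 + ((½)*(w - 3)/(-3))*(-4 - 1*3)/2 = -3 + ((½)*(-⅓)*(-3 + w))*(-4 - 3)/2 = -3 + (½)*(½ - w/6)*(-7) = -3 + (-7/4 + 7*w/12) = -19/4 + 7*w/12)
T(E) = -1 + E² (T(E) = E² - 1 = -1 + E²)
1/(-26468 + T(I(8))) = 1/(-26468 + (-1 + (-19/4 + (7/12)*8)²)) = 1/(-26468 + (-1 + (-19/4 + 14/3)²)) = 1/(-26468 + (-1 + (-1/12)²)) = 1/(-26468 + (-1 + 1/144)) = 1/(-26468 - 143/144) = 1/(-3811535/144) = -144/3811535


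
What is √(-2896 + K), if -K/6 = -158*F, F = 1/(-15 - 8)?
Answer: 2*I*√388447/23 ≈ 54.196*I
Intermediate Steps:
F = -1/23 (F = 1/(-23) = -1/23 ≈ -0.043478)
K = -948/23 (K = -(-948)*(-1)/23 = -6*158/23 = -948/23 ≈ -41.217)
√(-2896 + K) = √(-2896 - 948/23) = √(-67556/23) = 2*I*√388447/23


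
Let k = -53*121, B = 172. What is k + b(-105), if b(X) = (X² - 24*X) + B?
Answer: 7304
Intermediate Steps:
b(X) = 172 + X² - 24*X (b(X) = (X² - 24*X) + 172 = 172 + X² - 24*X)
k = -6413
k + b(-105) = -6413 + (172 + (-105)² - 24*(-105)) = -6413 + (172 + 11025 + 2520) = -6413 + 13717 = 7304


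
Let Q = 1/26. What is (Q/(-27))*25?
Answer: -25/702 ≈ -0.035613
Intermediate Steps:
Q = 1/26 ≈ 0.038462
(Q/(-27))*25 = ((1/26)/(-27))*25 = -1/27*1/26*25 = -1/702*25 = -25/702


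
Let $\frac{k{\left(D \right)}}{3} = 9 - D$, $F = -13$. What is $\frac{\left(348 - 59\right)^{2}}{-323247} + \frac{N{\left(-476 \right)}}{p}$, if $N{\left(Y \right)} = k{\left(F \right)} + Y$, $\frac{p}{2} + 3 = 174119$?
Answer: $- \frac{768874109}{2962235508} \approx -0.25956$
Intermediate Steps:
$k{\left(D \right)} = 27 - 3 D$ ($k{\left(D \right)} = 3 \left(9 - D\right) = 27 - 3 D$)
$p = 348232$ ($p = -6 + 2 \cdot 174119 = -6 + 348238 = 348232$)
$N{\left(Y \right)} = 66 + Y$ ($N{\left(Y \right)} = \left(27 - -39\right) + Y = \left(27 + 39\right) + Y = 66 + Y$)
$\frac{\left(348 - 59\right)^{2}}{-323247} + \frac{N{\left(-476 \right)}}{p} = \frac{\left(348 - 59\right)^{2}}{-323247} + \frac{66 - 476}{348232} = 289^{2} \left(- \frac{1}{323247}\right) - \frac{205}{174116} = 83521 \left(- \frac{1}{323247}\right) - \frac{205}{174116} = - \frac{83521}{323247} - \frac{205}{174116} = - \frac{768874109}{2962235508}$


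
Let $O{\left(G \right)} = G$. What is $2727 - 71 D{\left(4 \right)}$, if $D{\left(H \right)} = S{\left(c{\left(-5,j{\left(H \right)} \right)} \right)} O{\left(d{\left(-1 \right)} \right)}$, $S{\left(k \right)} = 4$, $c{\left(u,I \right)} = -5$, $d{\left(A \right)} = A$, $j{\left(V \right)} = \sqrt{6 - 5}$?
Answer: $3011$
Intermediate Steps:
$j{\left(V \right)} = 1$ ($j{\left(V \right)} = \sqrt{1} = 1$)
$D{\left(H \right)} = -4$ ($D{\left(H \right)} = 4 \left(-1\right) = -4$)
$2727 - 71 D{\left(4 \right)} = 2727 - 71 \left(-4\right) = 2727 - -284 = 2727 + 284 = 3011$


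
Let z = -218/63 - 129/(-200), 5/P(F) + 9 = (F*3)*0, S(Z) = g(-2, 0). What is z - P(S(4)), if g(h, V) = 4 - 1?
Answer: -9491/4200 ≈ -2.2598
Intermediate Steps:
g(h, V) = 3
S(Z) = 3
P(F) = -5/9 (P(F) = 5/(-9 + (F*3)*0) = 5/(-9 + (3*F)*0) = 5/(-9 + 0) = 5/(-9) = 5*(-⅑) = -5/9)
z = -35473/12600 (z = -218*1/63 - 129*(-1/200) = -218/63 + 129/200 = -35473/12600 ≈ -2.8153)
z - P(S(4)) = -35473/12600 - 1*(-5/9) = -35473/12600 + 5/9 = -9491/4200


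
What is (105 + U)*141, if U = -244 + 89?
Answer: -7050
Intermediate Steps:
U = -155
(105 + U)*141 = (105 - 155)*141 = -50*141 = -7050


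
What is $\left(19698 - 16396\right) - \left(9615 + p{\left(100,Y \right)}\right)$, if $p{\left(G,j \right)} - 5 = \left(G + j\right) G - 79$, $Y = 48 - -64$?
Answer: $-27439$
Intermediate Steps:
$Y = 112$ ($Y = 48 + 64 = 112$)
$p{\left(G,j \right)} = -74 + G \left(G + j\right)$ ($p{\left(G,j \right)} = 5 + \left(\left(G + j\right) G - 79\right) = 5 + \left(G \left(G + j\right) - 79\right) = 5 + \left(-79 + G \left(G + j\right)\right) = -74 + G \left(G + j\right)$)
$\left(19698 - 16396\right) - \left(9615 + p{\left(100,Y \right)}\right) = \left(19698 - 16396\right) - \left(19541 + 11200\right) = 3302 - 30741 = -27439$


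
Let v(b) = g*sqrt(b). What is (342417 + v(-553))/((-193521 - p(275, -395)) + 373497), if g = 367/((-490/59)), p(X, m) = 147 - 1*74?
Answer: 342417/179903 - 21653*I*sqrt(553)/88152470 ≈ 1.9033 - 0.0057762*I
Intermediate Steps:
p(X, m) = 73 (p(X, m) = 147 - 74 = 73)
g = -21653/490 (g = 367/((-490*1/59)) = 367/(-490/59) = 367*(-59/490) = -21653/490 ≈ -44.190)
v(b) = -21653*sqrt(b)/490
(342417 + v(-553))/((-193521 - p(275, -395)) + 373497) = (342417 - 21653*I*sqrt(553)/490)/((-193521 - 1*73) + 373497) = (342417 - 21653*I*sqrt(553)/490)/((-193521 - 73) + 373497) = (342417 - 21653*I*sqrt(553)/490)/(-193594 + 373497) = (342417 - 21653*I*sqrt(553)/490)/179903 = (342417 - 21653*I*sqrt(553)/490)*(1/179903) = 342417/179903 - 21653*I*sqrt(553)/88152470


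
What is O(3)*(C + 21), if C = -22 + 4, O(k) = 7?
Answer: 21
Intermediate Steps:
C = -18
O(3)*(C + 21) = 7*(-18 + 21) = 7*3 = 21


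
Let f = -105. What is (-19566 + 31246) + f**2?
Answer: 22705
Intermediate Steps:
(-19566 + 31246) + f**2 = (-19566 + 31246) + (-105)**2 = 11680 + 11025 = 22705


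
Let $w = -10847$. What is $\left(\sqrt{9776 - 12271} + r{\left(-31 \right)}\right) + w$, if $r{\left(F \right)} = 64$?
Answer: $-10783 + i \sqrt{2495} \approx -10783.0 + 49.95 i$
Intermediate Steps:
$\left(\sqrt{9776 - 12271} + r{\left(-31 \right)}\right) + w = \left(\sqrt{9776 - 12271} + 64\right) - 10847 = \left(\sqrt{-2495} + 64\right) - 10847 = \left(i \sqrt{2495} + 64\right) - 10847 = \left(64 + i \sqrt{2495}\right) - 10847 = -10783 + i \sqrt{2495}$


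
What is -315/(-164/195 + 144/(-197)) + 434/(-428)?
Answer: 1288225477/6461516 ≈ 199.37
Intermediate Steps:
-315/(-164/195 + 144/(-197)) + 434/(-428) = -315/(-164*1/195 + 144*(-1/197)) + 434*(-1/428) = -315/(-164/195 - 144/197) - 217/214 = -315/(-60388/38415) - 217/214 = -315*(-38415/60388) - 217/214 = 12100725/60388 - 217/214 = 1288225477/6461516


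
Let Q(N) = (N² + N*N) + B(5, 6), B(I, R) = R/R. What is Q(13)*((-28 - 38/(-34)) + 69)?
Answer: 242724/17 ≈ 14278.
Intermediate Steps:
B(I, R) = 1
Q(N) = 1 + 2*N² (Q(N) = (N² + N*N) + 1 = (N² + N²) + 1 = 2*N² + 1 = 1 + 2*N²)
Q(13)*((-28 - 38/(-34)) + 69) = (1 + 2*13²)*((-28 - 38/(-34)) + 69) = (1 + 2*169)*((-28 - 38*(-1)/34) + 69) = (1 + 338)*((-28 - 1*(-19/17)) + 69) = 339*((-28 + 19/17) + 69) = 339*(-457/17 + 69) = 339*(716/17) = 242724/17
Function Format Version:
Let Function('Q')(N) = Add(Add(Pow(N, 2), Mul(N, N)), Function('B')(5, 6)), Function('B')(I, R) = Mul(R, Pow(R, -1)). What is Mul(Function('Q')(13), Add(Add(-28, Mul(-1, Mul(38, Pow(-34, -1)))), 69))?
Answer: Rational(242724, 17) ≈ 14278.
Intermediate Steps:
Function('B')(I, R) = 1
Function('Q')(N) = Add(1, Mul(2, Pow(N, 2))) (Function('Q')(N) = Add(Add(Pow(N, 2), Mul(N, N)), 1) = Add(Add(Pow(N, 2), Pow(N, 2)), 1) = Add(Mul(2, Pow(N, 2)), 1) = Add(1, Mul(2, Pow(N, 2))))
Mul(Function('Q')(13), Add(Add(-28, Mul(-1, Mul(38, Pow(-34, -1)))), 69)) = Mul(Add(1, Mul(2, Pow(13, 2))), Add(Add(-28, Mul(-1, Mul(38, Pow(-34, -1)))), 69)) = Mul(Add(1, Mul(2, 169)), Add(Add(-28, Mul(-1, Mul(38, Rational(-1, 34)))), 69)) = Mul(Add(1, 338), Add(Add(-28, Mul(-1, Rational(-19, 17))), 69)) = Mul(339, Add(Add(-28, Rational(19, 17)), 69)) = Mul(339, Add(Rational(-457, 17), 69)) = Mul(339, Rational(716, 17)) = Rational(242724, 17)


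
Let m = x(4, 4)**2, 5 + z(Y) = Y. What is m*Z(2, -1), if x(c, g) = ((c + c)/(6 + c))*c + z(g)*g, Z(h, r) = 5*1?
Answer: 16/5 ≈ 3.2000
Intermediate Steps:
Z(h, r) = 5
z(Y) = -5 + Y
x(c, g) = g*(-5 + g) + 2*c**2/(6 + c) (x(c, g) = ((c + c)/(6 + c))*c + (-5 + g)*g = ((2*c)/(6 + c))*c + g*(-5 + g) = (2*c/(6 + c))*c + g*(-5 + g) = 2*c**2/(6 + c) + g*(-5 + g) = g*(-5 + g) + 2*c**2/(6 + c))
m = 16/25 (m = ((2*4**2 + 6*4*(-5 + 4) + 4*4*(-5 + 4))/(6 + 4))**2 = ((2*16 + 6*4*(-1) + 4*4*(-1))/10)**2 = ((32 - 24 - 16)/10)**2 = ((1/10)*(-8))**2 = (-4/5)**2 = 16/25 ≈ 0.64000)
m*Z(2, -1) = (16/25)*5 = 16/5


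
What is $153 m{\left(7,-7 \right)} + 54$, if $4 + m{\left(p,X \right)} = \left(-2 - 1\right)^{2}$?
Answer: $819$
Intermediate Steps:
$m{\left(p,X \right)} = 5$ ($m{\left(p,X \right)} = -4 + \left(-2 - 1\right)^{2} = -4 + \left(-3\right)^{2} = -4 + 9 = 5$)
$153 m{\left(7,-7 \right)} + 54 = 153 \cdot 5 + 54 = 765 + 54 = 819$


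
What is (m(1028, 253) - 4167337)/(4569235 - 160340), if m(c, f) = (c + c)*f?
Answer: -3647169/4408895 ≈ -0.82723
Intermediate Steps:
m(c, f) = 2*c*f (m(c, f) = (2*c)*f = 2*c*f)
(m(1028, 253) - 4167337)/(4569235 - 160340) = (2*1028*253 - 4167337)/(4569235 - 160340) = (520168 - 4167337)/4408895 = -3647169*1/4408895 = -3647169/4408895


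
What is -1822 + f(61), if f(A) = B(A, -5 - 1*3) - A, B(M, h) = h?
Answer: -1891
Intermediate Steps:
f(A) = -8 - A (f(A) = (-5 - 1*3) - A = (-5 - 3) - A = -8 - A)
-1822 + f(61) = -1822 + (-8 - 1*61) = -1822 + (-8 - 61) = -1822 - 69 = -1891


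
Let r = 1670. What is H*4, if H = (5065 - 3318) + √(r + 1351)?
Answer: 6988 + 4*√3021 ≈ 7207.9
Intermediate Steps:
H = 1747 + √3021 (H = (5065 - 3318) + √(1670 + 1351) = 1747 + √3021 ≈ 1802.0)
H*4 = (1747 + √3021)*4 = 6988 + 4*√3021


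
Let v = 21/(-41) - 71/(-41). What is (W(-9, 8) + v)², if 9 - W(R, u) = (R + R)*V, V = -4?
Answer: 6416089/1681 ≈ 3816.8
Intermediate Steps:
W(R, u) = 9 + 8*R (W(R, u) = 9 - (R + R)*(-4) = 9 - 2*R*(-4) = 9 - (-8)*R = 9 + 8*R)
v = 50/41 (v = 21*(-1/41) - 71*(-1/41) = -21/41 + 71/41 = 50/41 ≈ 1.2195)
(W(-9, 8) + v)² = ((9 + 8*(-9)) + 50/41)² = ((9 - 72) + 50/41)² = (-63 + 50/41)² = (-2533/41)² = 6416089/1681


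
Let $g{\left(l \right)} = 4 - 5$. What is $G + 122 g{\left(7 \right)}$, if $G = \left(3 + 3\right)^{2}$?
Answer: $-86$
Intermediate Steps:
$g{\left(l \right)} = -1$ ($g{\left(l \right)} = 4 - 5 = -1$)
$G = 36$ ($G = 6^{2} = 36$)
$G + 122 g{\left(7 \right)} = 36 + 122 \left(-1\right) = 36 - 122 = -86$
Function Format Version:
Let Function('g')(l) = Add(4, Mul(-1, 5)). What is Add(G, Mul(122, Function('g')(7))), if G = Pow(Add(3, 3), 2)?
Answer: -86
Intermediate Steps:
Function('g')(l) = -1 (Function('g')(l) = Add(4, -5) = -1)
G = 36 (G = Pow(6, 2) = 36)
Add(G, Mul(122, Function('g')(7))) = Add(36, Mul(122, -1)) = Add(36, -122) = -86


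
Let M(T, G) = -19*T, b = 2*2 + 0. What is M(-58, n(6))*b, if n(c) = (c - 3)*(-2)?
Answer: 4408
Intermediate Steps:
n(c) = 6 - 2*c (n(c) = (-3 + c)*(-2) = 6 - 2*c)
b = 4 (b = 4 + 0 = 4)
M(-58, n(6))*b = -19*(-58)*4 = 1102*4 = 4408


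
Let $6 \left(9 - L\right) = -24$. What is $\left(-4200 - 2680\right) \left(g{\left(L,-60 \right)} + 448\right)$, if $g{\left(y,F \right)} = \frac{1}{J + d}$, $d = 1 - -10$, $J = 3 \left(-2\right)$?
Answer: $-3083616$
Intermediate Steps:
$L = 13$ ($L = 9 - -4 = 9 + 4 = 13$)
$J = -6$
$d = 11$ ($d = 1 + 10 = 11$)
$g{\left(y,F \right)} = \frac{1}{5}$ ($g{\left(y,F \right)} = \frac{1}{-6 + 11} = \frac{1}{5}$)
$\left(-4200 - 2680\right) \left(g{\left(L,-60 \right)} + 448\right) = \left(-4200 - 2680\right) \left(\frac{1}{5} + 448\right) = \left(-6880\right) \frac{2241}{5} = -3083616$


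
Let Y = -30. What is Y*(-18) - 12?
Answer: 528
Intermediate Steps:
Y*(-18) - 12 = -30*(-18) - 12 = 540 - 12 = 528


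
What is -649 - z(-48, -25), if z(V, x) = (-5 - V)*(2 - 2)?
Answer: -649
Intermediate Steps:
z(V, x) = 0 (z(V, x) = (-5 - V)*0 = 0)
-649 - z(-48, -25) = -649 - 1*0 = -649 + 0 = -649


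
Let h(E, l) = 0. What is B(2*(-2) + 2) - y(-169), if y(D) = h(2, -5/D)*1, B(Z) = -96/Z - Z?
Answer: 50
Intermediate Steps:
B(Z) = -Z - 96/Z
y(D) = 0 (y(D) = 0*1 = 0)
B(2*(-2) + 2) - y(-169) = (-(2*(-2) + 2) - 96/(2*(-2) + 2)) - 1*0 = (-(-4 + 2) - 96/(-4 + 2)) + 0 = (-1*(-2) - 96/(-2)) + 0 = (2 - 96*(-1/2)) + 0 = (2 + 48) + 0 = 50 + 0 = 50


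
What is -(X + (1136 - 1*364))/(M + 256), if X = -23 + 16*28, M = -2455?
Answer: 399/733 ≈ 0.54434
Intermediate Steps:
X = 425 (X = -23 + 448 = 425)
-(X + (1136 - 1*364))/(M + 256) = -(425 + (1136 - 1*364))/(-2455 + 256) = -(425 + (1136 - 364))/(-2199) = -(425 + 772)*(-1)/2199 = -1197*(-1)/2199 = -1*(-399/733) = 399/733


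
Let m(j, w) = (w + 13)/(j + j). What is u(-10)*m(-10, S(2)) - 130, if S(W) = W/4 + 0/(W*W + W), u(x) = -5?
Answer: -1013/8 ≈ -126.63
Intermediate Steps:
S(W) = W/4 (S(W) = W*(¼) + 0/(W² + W) = W/4 + 0/(W + W²) = W/4 + 0 = W/4)
m(j, w) = (13 + w)/(2*j) (m(j, w) = (13 + w)/((2*j)) = (13 + w)*(1/(2*j)) = (13 + w)/(2*j))
u(-10)*m(-10, S(2)) - 130 = -5*(13 + (¼)*2)/(2*(-10)) - 130 = -5*(-1)*(13 + ½)/(2*10) - 130 = -5*(-1)*27/(2*10*2) - 130 = -5*(-27/40) - 130 = 27/8 - 130 = -1013/8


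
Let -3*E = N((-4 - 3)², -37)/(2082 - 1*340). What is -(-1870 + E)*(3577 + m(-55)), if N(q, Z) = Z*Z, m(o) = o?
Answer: 5737331543/871 ≈ 6.5871e+6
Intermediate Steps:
N(q, Z) = Z²
E = -1369/5226 (E = -(-37)²/(3*(2082 - 1*340)) = -1369/(3*(2082 - 340)) = -1369/(3*1742) = -⅓*1369/1742 = -1369/5226 ≈ -0.26196)
-(-1870 + E)*(3577 + m(-55)) = -(-1870 - 1369/5226)*(3577 - 55) = -(-9773989)*3522/5226 = -1*(-5737331543/871) = 5737331543/871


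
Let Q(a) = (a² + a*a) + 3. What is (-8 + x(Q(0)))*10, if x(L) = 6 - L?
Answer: -50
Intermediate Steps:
Q(a) = 3 + 2*a² (Q(a) = (a² + a²) + 3 = 2*a² + 3 = 3 + 2*a²)
(-8 + x(Q(0)))*10 = (-8 + (6 - (3 + 2*0²)))*10 = (-8 + (6 - (3 + 2*0)))*10 = (-8 + (6 - (3 + 0)))*10 = (-8 + (6 - 1*3))*10 = (-8 + (6 - 3))*10 = (-8 + 3)*10 = -5*10 = -50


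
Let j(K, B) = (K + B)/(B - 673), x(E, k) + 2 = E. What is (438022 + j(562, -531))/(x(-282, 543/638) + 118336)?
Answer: 527378457/142134608 ≈ 3.7104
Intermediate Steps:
x(E, k) = -2 + E
j(K, B) = (B + K)/(-673 + B)
(438022 + j(562, -531))/(x(-282, 543/638) + 118336) = (438022 + (-531 + 562)/(-673 - 531))/((-2 - 282) + 118336) = (438022 + 31/(-1204))/(-284 + 118336) = (438022 - 1/1204*31)/118052 = (438022 - 31/1204)*(1/118052) = (527378457/1204)*(1/118052) = 527378457/142134608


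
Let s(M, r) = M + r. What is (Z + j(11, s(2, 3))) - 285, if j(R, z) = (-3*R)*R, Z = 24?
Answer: -624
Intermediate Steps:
j(R, z) = -3*R²
(Z + j(11, s(2, 3))) - 285 = (24 - 3*11²) - 285 = (24 - 3*121) - 285 = (24 - 363) - 285 = -339 - 285 = -624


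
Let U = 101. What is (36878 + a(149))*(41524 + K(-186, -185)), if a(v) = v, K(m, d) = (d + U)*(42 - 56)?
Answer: 1581052900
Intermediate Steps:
K(m, d) = -1414 - 14*d (K(m, d) = (d + 101)*(42 - 56) = (101 + d)*(-14) = -1414 - 14*d)
(36878 + a(149))*(41524 + K(-186, -185)) = (36878 + 149)*(41524 + (-1414 - 14*(-185))) = 37027*(41524 + (-1414 + 2590)) = 37027*(41524 + 1176) = 37027*42700 = 1581052900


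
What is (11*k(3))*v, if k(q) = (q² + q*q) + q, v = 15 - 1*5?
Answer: 2310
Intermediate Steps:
v = 10 (v = 15 - 5 = 10)
k(q) = q + 2*q² (k(q) = (q² + q²) + q = 2*q² + q = q + 2*q²)
(11*k(3))*v = (11*(3*(1 + 2*3)))*10 = (11*(3*(1 + 6)))*10 = (11*(3*7))*10 = (11*21)*10 = 231*10 = 2310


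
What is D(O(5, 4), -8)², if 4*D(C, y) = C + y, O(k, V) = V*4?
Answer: 4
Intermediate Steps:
O(k, V) = 4*V
D(C, y) = C/4 + y/4 (D(C, y) = (C + y)/4 = C/4 + y/4)
D(O(5, 4), -8)² = ((4*4)/4 + (¼)*(-8))² = ((¼)*16 - 2)² = (4 - 2)² = 2² = 4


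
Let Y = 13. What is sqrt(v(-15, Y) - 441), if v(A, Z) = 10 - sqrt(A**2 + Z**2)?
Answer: sqrt(-431 - sqrt(394)) ≈ 21.233*I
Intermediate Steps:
sqrt(v(-15, Y) - 441) = sqrt((10 - sqrt((-15)**2 + 13**2)) - 441) = sqrt((10 - sqrt(225 + 169)) - 441) = sqrt((10 - sqrt(394)) - 441) = sqrt(-431 - sqrt(394))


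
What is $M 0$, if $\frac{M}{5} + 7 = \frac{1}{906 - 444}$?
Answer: $0$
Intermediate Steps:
$M = - \frac{16165}{462}$ ($M = -35 + \frac{5}{906 - 444} = -35 + \frac{5}{462} = - \frac{16165}{462} \approx -34.989$)
$M 0 = \left(- \frac{16165}{462}\right) 0 = 0$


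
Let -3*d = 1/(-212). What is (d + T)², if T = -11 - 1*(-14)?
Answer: 3644281/404496 ≈ 9.0094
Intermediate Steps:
T = 3 (T = -11 + 14 = 3)
d = 1/636 (d = -⅓/(-212) = -⅓*(-1/212) = 1/636 ≈ 0.0015723)
(d + T)² = (1/636 + 3)² = (1909/636)² = 3644281/404496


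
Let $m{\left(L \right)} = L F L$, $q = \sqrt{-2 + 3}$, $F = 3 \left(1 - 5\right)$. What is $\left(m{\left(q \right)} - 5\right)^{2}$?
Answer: $289$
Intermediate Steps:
$F = -12$ ($F = 3 \left(-4\right) = -12$)
$q = 1$ ($q = \sqrt{1} = 1$)
$m{\left(L \right)} = - 12 L^{2}$ ($m{\left(L \right)} = L \left(-12\right) L = - 12 L L = - 12 L^{2}$)
$\left(m{\left(q \right)} - 5\right)^{2} = \left(- 12 \cdot 1^{2} - 5\right)^{2} = \left(\left(-12\right) 1 - 5\right)^{2} = \left(-12 - 5\right)^{2} = \left(-17\right)^{2} = 289$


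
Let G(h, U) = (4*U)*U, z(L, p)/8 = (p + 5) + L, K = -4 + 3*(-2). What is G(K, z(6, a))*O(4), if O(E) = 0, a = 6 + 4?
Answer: 0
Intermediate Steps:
a = 10
K = -10 (K = -4 - 6 = -10)
z(L, p) = 40 + 8*L + 8*p (z(L, p) = 8*((p + 5) + L) = 8*((5 + p) + L) = 8*(5 + L + p) = 40 + 8*L + 8*p)
G(h, U) = 4*U**2
G(K, z(6, a))*O(4) = (4*(40 + 8*6 + 8*10)**2)*0 = (4*(40 + 48 + 80)**2)*0 = (4*168**2)*0 = (4*28224)*0 = 112896*0 = 0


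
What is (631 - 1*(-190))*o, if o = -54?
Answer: -44334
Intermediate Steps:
(631 - 1*(-190))*o = (631 - 1*(-190))*(-54) = (631 + 190)*(-54) = 821*(-54) = -44334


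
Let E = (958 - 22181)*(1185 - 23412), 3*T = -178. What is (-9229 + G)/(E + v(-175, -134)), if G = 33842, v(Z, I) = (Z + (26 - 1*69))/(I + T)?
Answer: 7137770/136799850417 ≈ 5.2177e-5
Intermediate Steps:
T = -178/3 (T = (1/3)*(-178) = -178/3 ≈ -59.333)
v(Z, I) = (-43 + Z)/(-178/3 + I) (v(Z, I) = (Z + (26 - 1*69))/(I - 178/3) = (Z + (26 - 69))/(-178/3 + I) = (Z - 43)/(-178/3 + I) = (-43 + Z)/(-178/3 + I))
E = 471723621 (E = -21223*(-22227) = 471723621)
(-9229 + G)/(E + v(-175, -134)) = (-9229 + 33842)/(471723621 + 3*(-43 - 175)/(-178 + 3*(-134))) = 24613/(471723621 + 3*(-218)/(-178 - 402)) = 24613/(471723621 + 3*(-218)/(-580)) = 24613/(471723621 + 3*(-1/580)*(-218)) = 24613/(471723621 + 327/290) = 24613/(136799850417/290) = 24613*(290/136799850417) = 7137770/136799850417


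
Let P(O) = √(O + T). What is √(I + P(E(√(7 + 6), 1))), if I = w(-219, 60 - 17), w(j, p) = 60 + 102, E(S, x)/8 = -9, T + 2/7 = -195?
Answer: √(7938 + 7*I*√13097)/7 ≈ 12.744 + 0.64143*I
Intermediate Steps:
T = -1367/7 (T = -2/7 - 195 = -1367/7 ≈ -195.29)
E(S, x) = -72 (E(S, x) = 8*(-9) = -72)
P(O) = √(-1367/7 + O) (P(O) = √(O - 1367/7) = √(-1367/7 + O))
w(j, p) = 162
I = 162
√(I + P(E(√(7 + 6), 1))) = √(162 + √(-9569 + 49*(-72))/7) = √(162 + √(-9569 - 3528)/7) = √(162 + √(-13097)/7) = √(162 + (I*√13097)/7) = √(162 + I*√13097/7)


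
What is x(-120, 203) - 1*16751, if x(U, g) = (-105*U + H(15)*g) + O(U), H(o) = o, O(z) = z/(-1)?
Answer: -986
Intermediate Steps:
O(z) = -z (O(z) = z*(-1) = -z)
x(U, g) = -106*U + 15*g (x(U, g) = (-105*U + 15*g) - U = -106*U + 15*g)
x(-120, 203) - 1*16751 = (-106*(-120) + 15*203) - 1*16751 = (12720 + 3045) - 16751 = 15765 - 16751 = -986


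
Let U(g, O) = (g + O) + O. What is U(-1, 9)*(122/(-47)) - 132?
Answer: -8278/47 ≈ -176.13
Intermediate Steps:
U(g, O) = g + 2*O (U(g, O) = (O + g) + O = g + 2*O)
U(-1, 9)*(122/(-47)) - 132 = (-1 + 2*9)*(122/(-47)) - 132 = (-1 + 18)*(122*(-1/47)) - 132 = 17*(-122/47) - 132 = -2074/47 - 132 = -8278/47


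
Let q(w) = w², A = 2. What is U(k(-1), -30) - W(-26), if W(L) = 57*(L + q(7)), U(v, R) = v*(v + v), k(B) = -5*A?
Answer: -1111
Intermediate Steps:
k(B) = -10 (k(B) = -5*2 = -10)
U(v, R) = 2*v² (U(v, R) = v*(2*v) = 2*v²)
W(L) = 2793 + 57*L (W(L) = 57*(L + 7²) = 57*(L + 49) = 57*(49 + L) = 2793 + 57*L)
U(k(-1), -30) - W(-26) = 2*(-10)² - (2793 + 57*(-26)) = 2*100 - (2793 - 1482) = 200 - 1*1311 = 200 - 1311 = -1111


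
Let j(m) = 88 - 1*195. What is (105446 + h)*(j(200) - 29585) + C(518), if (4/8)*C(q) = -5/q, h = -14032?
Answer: -702994502397/259 ≈ -2.7143e+9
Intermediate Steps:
j(m) = -107 (j(m) = 88 - 195 = -107)
C(q) = -10/q (C(q) = 2*(-5/q) = -10/q)
(105446 + h)*(j(200) - 29585) + C(518) = (105446 - 14032)*(-107 - 29585) - 10/518 = 91414*(-29692) - 10*1/518 = -2714264488 - 5/259 = -702994502397/259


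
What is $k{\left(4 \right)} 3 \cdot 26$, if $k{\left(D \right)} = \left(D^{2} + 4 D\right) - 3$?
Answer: $2262$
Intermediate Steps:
$k{\left(D \right)} = -3 + D^{2} + 4 D$
$k{\left(4 \right)} 3 \cdot 26 = \left(-3 + 4^{2} + 4 \cdot 4\right) 3 \cdot 26 = \left(-3 + 16 + 16\right) 3 \cdot 26 = 29 \cdot 3 \cdot 26 = 87 \cdot 26 = 2262$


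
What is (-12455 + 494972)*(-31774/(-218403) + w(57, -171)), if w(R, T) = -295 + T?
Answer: -1818267452904/8089 ≈ -2.2478e+8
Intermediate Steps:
(-12455 + 494972)*(-31774/(-218403) + w(57, -171)) = (-12455 + 494972)*(-31774/(-218403) + (-295 - 171)) = 482517*(-31774*(-1/218403) - 466) = 482517*(31774/218403 - 466) = 482517*(-101744024/218403) = -1818267452904/8089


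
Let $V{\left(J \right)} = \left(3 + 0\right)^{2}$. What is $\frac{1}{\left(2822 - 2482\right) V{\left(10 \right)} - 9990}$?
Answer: $- \frac{1}{6930} \approx -0.0001443$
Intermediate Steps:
$V{\left(J \right)} = 9$ ($V{\left(J \right)} = 3^{2} = 9$)
$\frac{1}{\left(2822 - 2482\right) V{\left(10 \right)} - 9990} = \frac{1}{\left(2822 - 2482\right) 9 - 9990} = \frac{1}{340 \cdot 9 - 9990} = \frac{1}{3060 - 9990} = \frac{1}{-6930} = - \frac{1}{6930}$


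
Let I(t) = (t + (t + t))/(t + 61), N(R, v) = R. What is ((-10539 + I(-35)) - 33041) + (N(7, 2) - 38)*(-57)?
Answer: -1087243/26 ≈ -41817.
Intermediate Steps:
I(t) = 3*t/(61 + t) (I(t) = (t + 2*t)/(61 + t) = (3*t)/(61 + t) = 3*t/(61 + t))
((-10539 + I(-35)) - 33041) + (N(7, 2) - 38)*(-57) = ((-10539 + 3*(-35)/(61 - 35)) - 33041) + (7 - 38)*(-57) = ((-10539 + 3*(-35)/26) - 33041) - 31*(-57) = ((-10539 + 3*(-35)*(1/26)) - 33041) + 1767 = ((-10539 - 105/26) - 33041) + 1767 = (-274119/26 - 33041) + 1767 = -1133185/26 + 1767 = -1087243/26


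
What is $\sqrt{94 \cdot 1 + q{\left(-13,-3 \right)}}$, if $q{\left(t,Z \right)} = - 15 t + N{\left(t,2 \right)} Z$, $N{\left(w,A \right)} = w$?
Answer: $2 \sqrt{82} \approx 18.111$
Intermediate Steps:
$q{\left(t,Z \right)} = - 15 t + Z t$ ($q{\left(t,Z \right)} = - 15 t + t Z = - 15 t + Z t$)
$\sqrt{94 \cdot 1 + q{\left(-13,-3 \right)}} = \sqrt{94 \cdot 1 - 13 \left(-15 - 3\right)} = \sqrt{94 - -234} = \sqrt{94 + 234} = \sqrt{328} = 2 \sqrt{82}$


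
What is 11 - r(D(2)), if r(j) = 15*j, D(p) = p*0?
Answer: 11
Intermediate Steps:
D(p) = 0
11 - r(D(2)) = 11 - 15*0 = 11 - 1*0 = 11 + 0 = 11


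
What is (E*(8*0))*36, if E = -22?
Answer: 0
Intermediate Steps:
(E*(8*0))*36 = -176*0*36 = -22*0*36 = 0*36 = 0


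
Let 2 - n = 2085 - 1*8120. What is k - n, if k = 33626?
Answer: 27589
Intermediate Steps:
n = 6037 (n = 2 - (2085 - 1*8120) = 2 - (2085 - 8120) = 2 - 1*(-6035) = 2 + 6035 = 6037)
k - n = 33626 - 1*6037 = 33626 - 6037 = 27589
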